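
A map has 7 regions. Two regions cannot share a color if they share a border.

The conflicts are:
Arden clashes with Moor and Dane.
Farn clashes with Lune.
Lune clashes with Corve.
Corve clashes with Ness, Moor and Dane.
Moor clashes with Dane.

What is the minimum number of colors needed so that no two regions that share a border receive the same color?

3

Corve, Moor, Dane are mutually in conflict, so at least 3 colors are needed.
One proper 3-coloring: Arden=1, Farn=1, Lune=2, Corve=1, Ness=2, Moor=3, Dane=2. Every pair that conflicts lands in different colors.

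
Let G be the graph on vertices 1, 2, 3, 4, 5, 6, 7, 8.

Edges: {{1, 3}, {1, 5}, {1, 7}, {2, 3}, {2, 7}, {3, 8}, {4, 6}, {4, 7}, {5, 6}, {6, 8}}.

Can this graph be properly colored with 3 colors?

Yes

The chromatic number is 3. The cycle 5-6-8-3-1-5 has odd length 5, so it cannot be 2-colored; at least 3 colors are needed.
3 colors suffice: 1=a, 2=a, 3=b, 4=c, 5=b, 6=a, 7=b, 8=c.
That is already a proper 3-coloring.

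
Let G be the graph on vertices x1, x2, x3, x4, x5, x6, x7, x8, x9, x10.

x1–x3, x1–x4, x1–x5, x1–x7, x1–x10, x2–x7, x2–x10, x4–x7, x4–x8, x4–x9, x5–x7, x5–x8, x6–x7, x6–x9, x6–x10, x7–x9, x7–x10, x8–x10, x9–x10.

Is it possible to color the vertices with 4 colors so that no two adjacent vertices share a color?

Yes

The chromatic number is 4. x6, x7, x9, x10 are pairwise adjacent (a clique of size 4), so at least 4 colors are needed.
4 colors suffice: x1=3, x2=3, x3=1, x4=2, x5=2, x6=4, x7=1, x8=1, x9=3, x10=2.
That is already a proper 4-coloring.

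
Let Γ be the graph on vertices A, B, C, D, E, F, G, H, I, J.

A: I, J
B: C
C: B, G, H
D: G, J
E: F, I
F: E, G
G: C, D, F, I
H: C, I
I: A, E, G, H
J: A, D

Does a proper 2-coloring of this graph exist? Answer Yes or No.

The cycle I-G-D-J-A-I has odd length 5, so it cannot be 2-colored; at least 3 colors are needed.
So 2 colors are not enough.

No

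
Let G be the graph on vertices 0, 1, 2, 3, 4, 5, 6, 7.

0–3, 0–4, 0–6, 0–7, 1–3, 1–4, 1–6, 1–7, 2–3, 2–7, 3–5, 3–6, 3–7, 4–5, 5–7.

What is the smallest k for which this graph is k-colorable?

3

0, 3, 6 are mutually adjacent, so at least 3 colors are needed.
3 colors suffice: 0=c, 1=c, 2=c, 3=a, 4=a, 5=c, 6=b, 7=b. Each edge has distinct colors on its endpoints.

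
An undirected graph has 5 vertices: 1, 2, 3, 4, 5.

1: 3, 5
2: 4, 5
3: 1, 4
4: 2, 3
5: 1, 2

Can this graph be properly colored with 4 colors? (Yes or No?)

The chromatic number is 3. The cycle 3-1-5-2-4-3 has odd length 5, so it cannot be 2-colored; at least 3 colors are needed.
A valid assignment using 3 colors: 1=blue, 2=blue, 3=green, 4=red, 5=red.
Since 4 ≥ 3, a proper 4-coloring certainly exists.

Yes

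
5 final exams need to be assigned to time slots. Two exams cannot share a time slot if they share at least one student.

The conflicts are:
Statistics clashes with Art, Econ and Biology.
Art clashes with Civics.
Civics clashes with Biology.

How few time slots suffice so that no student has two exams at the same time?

2

Statistics and Biology conflict, so at least 2 time slots are needed.
A valid assignment using 2 time slots: Statistics=1, Art=2, Econ=2, Civics=1, Biology=2. No two conflicting exams share a time slot.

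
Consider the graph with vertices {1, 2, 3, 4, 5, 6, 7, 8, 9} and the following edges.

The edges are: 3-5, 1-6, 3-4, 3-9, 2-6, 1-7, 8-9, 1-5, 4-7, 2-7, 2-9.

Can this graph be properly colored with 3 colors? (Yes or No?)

The chromatic number is 3. The cycle 2-9-3-4-7-2 has odd length 5, so it cannot be 2-colored; at least 3 colors are needed.
3 colors suffice: color red → {1, 2, 3, 8}; color blue → {5, 6, 7, 9}; color green → {4}.
That is already a proper 3-coloring.

Yes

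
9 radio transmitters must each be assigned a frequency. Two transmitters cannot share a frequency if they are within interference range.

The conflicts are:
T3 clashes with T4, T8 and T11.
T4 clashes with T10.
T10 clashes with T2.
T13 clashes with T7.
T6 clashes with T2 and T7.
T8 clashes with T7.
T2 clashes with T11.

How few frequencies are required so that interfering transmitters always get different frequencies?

3

The cycle T2-T11-T3-T4-T10-T2 has odd length 5, so it cannot be 2-colored; at least 3 frequencies are needed.
3 frequencies suffice: frequency 1 → {T3, T2, T7}; frequency 2 → {T10, T13, T6, T8, T11}; frequency 3 → {T4}. No two conflicting transmitters share a frequency.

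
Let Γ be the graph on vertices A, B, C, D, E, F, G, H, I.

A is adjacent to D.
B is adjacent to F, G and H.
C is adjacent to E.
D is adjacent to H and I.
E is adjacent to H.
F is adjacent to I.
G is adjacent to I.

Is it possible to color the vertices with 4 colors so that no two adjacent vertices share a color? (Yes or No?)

Yes

The chromatic number is 3. The cycle G-B-H-D-I-G has odd length 5, so it cannot be 2-colored; at least 3 colors are needed.
A valid assignment using 3 colors: A=1, B=2, C=1, D=2, E=2, F=3, G=3, H=1, I=1.
Since 4 ≥ 3, a proper 4-coloring certainly exists.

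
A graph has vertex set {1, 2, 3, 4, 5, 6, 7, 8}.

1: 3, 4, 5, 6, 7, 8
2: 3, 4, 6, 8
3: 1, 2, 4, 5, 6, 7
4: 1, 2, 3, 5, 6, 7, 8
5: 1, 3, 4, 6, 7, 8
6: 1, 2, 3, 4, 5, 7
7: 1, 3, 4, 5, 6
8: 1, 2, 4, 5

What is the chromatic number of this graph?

6

1, 3, 4, 5, 6, 7 are mutually adjacent (a clique of size 6), so at least 6 colors are needed.
6 colors suffice: color red → {4}; color blue → {1, 2}; color green → {3, 8}; color yellow → {5}; color purple → {6}; color orange → {7}. Every edge joins two different colors.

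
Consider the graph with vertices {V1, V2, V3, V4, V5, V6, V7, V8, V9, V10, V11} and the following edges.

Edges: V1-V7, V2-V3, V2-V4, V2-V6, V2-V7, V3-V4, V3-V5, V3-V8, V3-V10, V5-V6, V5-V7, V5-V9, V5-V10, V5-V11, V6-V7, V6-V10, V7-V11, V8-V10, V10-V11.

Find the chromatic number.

3

V2, V3, V4 are pairwise adjacent, so at least 3 colors are needed.
One proper 3-coloring: V1=1, V2=1, V3=2, V4=3, V5=1, V6=2, V7=3, V8=1, V9=2, V10=3, V11=2. Every edge joins two different colors.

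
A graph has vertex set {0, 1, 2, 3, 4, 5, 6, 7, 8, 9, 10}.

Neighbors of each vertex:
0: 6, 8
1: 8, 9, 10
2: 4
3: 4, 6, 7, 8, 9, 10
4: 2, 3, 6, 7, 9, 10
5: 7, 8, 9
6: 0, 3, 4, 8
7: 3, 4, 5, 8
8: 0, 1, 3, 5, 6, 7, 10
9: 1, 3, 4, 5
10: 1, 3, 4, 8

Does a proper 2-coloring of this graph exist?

No

0, 6, 8 are mutually adjacent, so at least 3 colors are needed.
So 2 colors are not enough.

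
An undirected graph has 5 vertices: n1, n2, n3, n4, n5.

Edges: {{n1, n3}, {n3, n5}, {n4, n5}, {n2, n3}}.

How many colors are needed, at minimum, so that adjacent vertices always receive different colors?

n4 and n5 are adjacent, so at least 2 colors are needed.
A valid assignment using 2 colors: n1=B, n2=B, n3=R, n4=R, n5=B. Each edge has distinct colors on its endpoints.

2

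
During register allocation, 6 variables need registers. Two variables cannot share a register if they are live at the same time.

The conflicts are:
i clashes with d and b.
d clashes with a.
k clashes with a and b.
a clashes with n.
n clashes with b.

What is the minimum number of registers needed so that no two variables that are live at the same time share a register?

The cycle n-b-i-d-a-n has odd length 5, so it cannot be 2-colored; at least 3 registers are needed.
3 registers suffice: i=2, d=3, k=2, a=1, n=2, b=1. No two conflicting variables share a register.

3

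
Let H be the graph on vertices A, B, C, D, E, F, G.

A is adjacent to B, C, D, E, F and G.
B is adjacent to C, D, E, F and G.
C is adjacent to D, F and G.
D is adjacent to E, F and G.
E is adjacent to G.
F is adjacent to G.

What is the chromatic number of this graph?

6

A, B, C, D, F, G are pairwise adjacent (a clique of size 6), so at least 6 colors are needed.
One proper 6-coloring: A=2, B=4, C=5, D=1, E=5, F=6, G=3. No two adjacent vertices share a color.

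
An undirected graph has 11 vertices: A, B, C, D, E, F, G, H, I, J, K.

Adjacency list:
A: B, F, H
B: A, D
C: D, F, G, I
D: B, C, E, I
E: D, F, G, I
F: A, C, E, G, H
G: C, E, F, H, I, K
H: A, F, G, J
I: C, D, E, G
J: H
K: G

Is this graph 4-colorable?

Yes

The chromatic number is 3. C, F, G are pairwise adjacent, so at least 3 colors are needed.
3 colors suffice: color red → {A, D, G, J}; color blue → {B, F, I, K}; color green → {C, E, H}.
Since 4 ≥ 3, a proper 4-coloring certainly exists.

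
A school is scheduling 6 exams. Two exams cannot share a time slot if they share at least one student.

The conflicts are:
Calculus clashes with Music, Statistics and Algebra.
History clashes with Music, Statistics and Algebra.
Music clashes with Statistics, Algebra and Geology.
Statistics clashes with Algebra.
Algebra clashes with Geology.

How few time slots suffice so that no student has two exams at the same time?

4

History, Music, Statistics, Algebra pairwise conflict, so at least 4 time slots are needed.
4 time slots suffice: time slot 1 → {Algebra}; time slot 2 → {Music}; time slot 3 → {Statistics, Geology}; time slot 4 → {Calculus, History}. Each listed conflict is separated.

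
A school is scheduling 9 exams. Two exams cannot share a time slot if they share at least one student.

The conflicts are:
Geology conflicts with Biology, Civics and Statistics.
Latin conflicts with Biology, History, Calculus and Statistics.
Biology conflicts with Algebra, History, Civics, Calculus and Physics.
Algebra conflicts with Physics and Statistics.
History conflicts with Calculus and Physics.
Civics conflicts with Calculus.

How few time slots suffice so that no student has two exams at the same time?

Latin, Biology, History, Calculus all conflict with each other, so at least 4 time slots are needed.
A valid assignment using 4 time slots: Geology=2, Latin=4, Biology=1, Algebra=3, History=3, Civics=3, Calculus=2, Physics=2, Statistics=1. No two conflicting exams share a time slot.

4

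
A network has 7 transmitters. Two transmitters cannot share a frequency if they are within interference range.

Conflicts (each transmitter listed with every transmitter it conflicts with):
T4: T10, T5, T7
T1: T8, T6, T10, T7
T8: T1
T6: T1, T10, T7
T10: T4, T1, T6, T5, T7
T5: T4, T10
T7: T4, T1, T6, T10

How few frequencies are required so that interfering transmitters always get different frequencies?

T1, T6, T10, T7 are mutually in conflict, so at least 4 frequencies are needed.
4 frequencies suffice: T4=3, T1=3, T8=1, T6=4, T10=1, T5=2, T7=2. Every pair that conflicts lands in different frequencies.

4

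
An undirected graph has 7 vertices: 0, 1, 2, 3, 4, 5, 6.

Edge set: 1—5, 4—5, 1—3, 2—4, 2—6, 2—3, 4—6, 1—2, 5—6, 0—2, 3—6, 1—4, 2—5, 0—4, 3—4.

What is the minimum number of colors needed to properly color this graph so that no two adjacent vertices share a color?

4

1, 2, 3, 4 form a clique, so at least 4 colors are needed.
4 colors suffice: 0=c, 1=d, 2=a, 3=c, 4=b, 5=c, 6=d. Every edge joins two different colors.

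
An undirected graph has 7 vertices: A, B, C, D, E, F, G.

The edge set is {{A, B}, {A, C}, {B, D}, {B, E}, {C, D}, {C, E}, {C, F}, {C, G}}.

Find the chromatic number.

2

A and C are adjacent, so at least 2 colors are needed.
2 colors suffice: color red → {B, C}; color blue → {A, D, E, F, G}. Each edge has distinct colors on its endpoints.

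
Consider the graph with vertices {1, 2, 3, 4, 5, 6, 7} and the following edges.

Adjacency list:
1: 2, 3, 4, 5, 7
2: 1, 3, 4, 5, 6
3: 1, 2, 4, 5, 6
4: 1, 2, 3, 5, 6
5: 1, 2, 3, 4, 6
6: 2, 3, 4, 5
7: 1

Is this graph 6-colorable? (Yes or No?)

The chromatic number is 5. 1, 2, 3, 4, 5 are pairwise adjacent (a clique of size 5), so at least 5 colors are needed.
5 colors suffice: color red → {4, 7}; color blue → {1, 6}; color green → {5}; color yellow → {3}; color purple → {2}.
Since 6 ≥ 5, a proper 6-coloring certainly exists.

Yes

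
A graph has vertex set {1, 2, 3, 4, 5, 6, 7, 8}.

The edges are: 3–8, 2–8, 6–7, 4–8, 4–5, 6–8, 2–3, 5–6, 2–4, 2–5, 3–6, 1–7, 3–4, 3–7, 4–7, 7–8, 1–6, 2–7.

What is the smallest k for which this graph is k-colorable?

2, 3, 4, 7, 8 form a clique, so at least 5 colors are needed.
5 colors suffice: color red → {5, 7}; color blue → {2, 6}; color green → {1, 3}; color yellow → {4}; color purple → {8}. Every edge joins two different colors.

5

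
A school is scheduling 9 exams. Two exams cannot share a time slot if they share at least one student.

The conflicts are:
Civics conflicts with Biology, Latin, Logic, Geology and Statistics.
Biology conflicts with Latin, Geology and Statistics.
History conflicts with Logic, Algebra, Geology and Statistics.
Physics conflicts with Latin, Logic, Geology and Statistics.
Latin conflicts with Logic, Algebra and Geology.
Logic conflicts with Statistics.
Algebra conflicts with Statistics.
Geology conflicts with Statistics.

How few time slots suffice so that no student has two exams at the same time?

Civics, Biology, Geology, Statistics pairwise conflict, so at least 4 time slots are needed.
Using 4 time slots: Civics=3, Biology=4, History=3, Physics=3, Latin=1, Logic=2, Algebra=2, Geology=2, Statistics=1. Every pair that conflicts lands in different time slots.

4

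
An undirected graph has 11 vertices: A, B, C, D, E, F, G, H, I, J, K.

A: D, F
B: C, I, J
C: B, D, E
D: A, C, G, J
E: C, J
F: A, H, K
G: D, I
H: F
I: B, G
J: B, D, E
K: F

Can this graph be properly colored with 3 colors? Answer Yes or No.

Yes

The chromatic number is 3. The cycle C-B-I-G-D-C has odd length 5, so it cannot be 2-colored; at least 3 colors are needed.
3 colors suffice: color 1 → {B, D, E, F}; color 2 → {A, C, H, I, J, K}; color 3 → {G}.
That is already a proper 3-coloring.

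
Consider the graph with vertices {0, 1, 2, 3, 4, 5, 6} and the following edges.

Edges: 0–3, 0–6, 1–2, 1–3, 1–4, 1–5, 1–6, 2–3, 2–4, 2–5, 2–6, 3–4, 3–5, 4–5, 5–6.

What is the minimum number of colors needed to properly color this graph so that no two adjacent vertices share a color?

5

1, 2, 3, 4, 5 are pairwise adjacent (a clique of size 5), so at least 5 colors are needed.
One proper 5-coloring: 0=a, 1=d, 2=c, 3=b, 4=e, 5=a, 6=b. No two adjacent vertices share a color.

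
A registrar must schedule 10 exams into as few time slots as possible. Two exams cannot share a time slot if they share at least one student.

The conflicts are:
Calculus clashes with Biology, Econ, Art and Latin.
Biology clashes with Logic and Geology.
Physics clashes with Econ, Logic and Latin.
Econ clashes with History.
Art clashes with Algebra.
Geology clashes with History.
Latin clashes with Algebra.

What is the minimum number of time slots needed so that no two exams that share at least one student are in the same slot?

The cycle Econ-History-Geology-Biology-Calculus-Econ has odd length 5, so it cannot be 2-colored; at least 3 time slots are needed.
3 time slots suffice: time slot 1 → {Calculus, Physics, Geology, Algebra}; time slot 2 → {Biology, Econ, Art, Latin}; time slot 3 → {Logic, History}. Every pair that conflicts lands in different time slots.

3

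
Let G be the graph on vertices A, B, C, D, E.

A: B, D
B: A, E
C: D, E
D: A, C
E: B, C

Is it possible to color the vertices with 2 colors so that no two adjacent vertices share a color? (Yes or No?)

No

The cycle E-C-D-A-B-E has odd length 5, so it cannot be 2-colored; at least 3 colors are needed.
So 2 colors are not enough.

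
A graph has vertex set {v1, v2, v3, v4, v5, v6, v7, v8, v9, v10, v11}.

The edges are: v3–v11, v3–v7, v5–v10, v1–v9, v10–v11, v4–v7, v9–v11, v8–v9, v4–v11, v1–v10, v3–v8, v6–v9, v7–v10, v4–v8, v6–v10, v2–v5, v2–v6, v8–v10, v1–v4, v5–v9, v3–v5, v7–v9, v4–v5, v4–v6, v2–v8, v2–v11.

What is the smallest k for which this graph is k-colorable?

v6 and v9 are adjacent, so at least 2 colors are needed.
2 colors suffice: color 1 → {v2, v3, v4, v9, v10}; color 2 → {v1, v5, v6, v7, v8, v11}. Every edge joins two different colors.

2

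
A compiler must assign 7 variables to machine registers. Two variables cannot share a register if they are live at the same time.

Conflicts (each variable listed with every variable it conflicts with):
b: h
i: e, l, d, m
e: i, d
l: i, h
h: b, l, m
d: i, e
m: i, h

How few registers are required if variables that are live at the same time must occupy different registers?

3

i, e, d pairwise conflict, so at least 3 registers are needed.
3 registers suffice: b=2, i=1, e=3, l=2, h=1, d=2, m=2. Each listed conflict is separated.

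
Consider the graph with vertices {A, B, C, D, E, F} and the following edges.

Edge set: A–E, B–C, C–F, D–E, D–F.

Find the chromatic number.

2

D and E are adjacent, so at least 2 colors are needed.
A valid assignment using 2 colors: A=red, B=blue, C=red, D=red, E=blue, F=blue. Each edge has distinct colors on its endpoints.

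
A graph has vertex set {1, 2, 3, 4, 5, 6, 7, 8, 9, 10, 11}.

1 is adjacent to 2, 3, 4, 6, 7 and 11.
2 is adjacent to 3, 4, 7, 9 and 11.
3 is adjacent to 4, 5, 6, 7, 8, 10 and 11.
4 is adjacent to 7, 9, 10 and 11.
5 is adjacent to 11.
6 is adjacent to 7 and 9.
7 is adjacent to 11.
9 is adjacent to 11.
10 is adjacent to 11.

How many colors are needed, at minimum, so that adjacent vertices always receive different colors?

1, 2, 3, 4, 7, 11 form a clique, so at least 6 colors are needed.
6 colors suffice: 1=f, 2=d, 3=a, 4=c, 5=c, 6=b, 7=e, 8=b, 9=a, 10=d, 11=b. No two adjacent vertices share a color.

6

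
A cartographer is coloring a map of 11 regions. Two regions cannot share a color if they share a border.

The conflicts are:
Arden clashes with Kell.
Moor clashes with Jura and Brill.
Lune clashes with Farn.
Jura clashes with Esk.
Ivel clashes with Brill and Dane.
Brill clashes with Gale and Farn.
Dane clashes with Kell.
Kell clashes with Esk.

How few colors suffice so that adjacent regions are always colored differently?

3

The cycle Moor-Jura-Esk-Kell-Dane-Ivel-Brill-Moor has odd length 7, so it cannot be 2-colored; at least 3 colors are needed.
A valid assignment using 3 colors: Arden=2, Moor=2, Lune=1, Jura=1, Ivel=2, Brill=1, Dane=3, Gale=2, Kell=1, Esk=2, Farn=2. Every pair that conflicts lands in different colors.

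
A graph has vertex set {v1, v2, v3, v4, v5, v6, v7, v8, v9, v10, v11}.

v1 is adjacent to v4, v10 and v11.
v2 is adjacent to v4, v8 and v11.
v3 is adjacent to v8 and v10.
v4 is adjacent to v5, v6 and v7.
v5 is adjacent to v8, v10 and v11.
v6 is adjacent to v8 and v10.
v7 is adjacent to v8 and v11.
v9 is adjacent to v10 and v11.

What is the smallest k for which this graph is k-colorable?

v9 and v10 are adjacent, so at least 2 colors are needed.
2 colors suffice: v1=2, v2=2, v3=2, v4=1, v5=2, v6=2, v7=2, v8=1, v9=2, v10=1, v11=1. No two adjacent vertices share a color.

2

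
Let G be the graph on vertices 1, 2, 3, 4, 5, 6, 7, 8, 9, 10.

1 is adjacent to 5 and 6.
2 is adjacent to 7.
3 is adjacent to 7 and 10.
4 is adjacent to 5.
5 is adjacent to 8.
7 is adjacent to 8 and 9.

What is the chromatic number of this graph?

5 and 8 are adjacent, so at least 2 colors are needed.
2 colors suffice: color a → {5, 6, 7, 10}; color b → {1, 2, 3, 4, 8, 9}. Every edge joins two different colors.

2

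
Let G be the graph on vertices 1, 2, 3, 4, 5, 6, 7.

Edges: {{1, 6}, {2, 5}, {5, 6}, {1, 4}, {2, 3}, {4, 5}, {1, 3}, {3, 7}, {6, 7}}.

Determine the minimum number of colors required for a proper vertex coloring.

3

The cycle 2-3-7-6-5-2 has odd length 5, so it cannot be 2-colored; at least 3 colors are needed.
A valid assignment using 3 colors: 1=blue, 2=green, 3=red, 4=red, 5=blue, 6=red, 7=blue. Every edge joins two different colors.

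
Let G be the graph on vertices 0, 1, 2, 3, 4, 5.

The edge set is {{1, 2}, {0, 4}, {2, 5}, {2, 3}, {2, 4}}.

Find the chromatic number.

2

0 and 4 are adjacent, so at least 2 colors are needed.
2 colors suffice: color a → {0, 2}; color b → {1, 3, 4, 5}. Each edge has distinct colors on its endpoints.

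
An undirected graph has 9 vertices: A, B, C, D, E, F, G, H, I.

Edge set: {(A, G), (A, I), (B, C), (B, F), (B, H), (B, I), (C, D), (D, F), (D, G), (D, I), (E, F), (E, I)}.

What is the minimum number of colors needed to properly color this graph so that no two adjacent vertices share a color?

2

E and F are adjacent, so at least 2 colors are needed.
A valid assignment using 2 colors: A=2, B=2, C=1, D=2, E=2, F=1, G=1, H=1, I=1. No two adjacent vertices share a color.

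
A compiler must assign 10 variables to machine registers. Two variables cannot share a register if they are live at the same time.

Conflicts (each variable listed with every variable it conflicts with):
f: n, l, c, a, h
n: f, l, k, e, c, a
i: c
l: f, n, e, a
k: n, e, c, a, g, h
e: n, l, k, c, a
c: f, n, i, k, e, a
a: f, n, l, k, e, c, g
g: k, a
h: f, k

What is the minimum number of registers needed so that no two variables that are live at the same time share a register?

5

n, k, e, c, a are mutually in conflict, so at least 5 registers are needed.
Using 5 registers: f=4, n=2, i=1, l=3, k=4, e=5, c=3, a=1, g=2, h=1. Each listed conflict is separated.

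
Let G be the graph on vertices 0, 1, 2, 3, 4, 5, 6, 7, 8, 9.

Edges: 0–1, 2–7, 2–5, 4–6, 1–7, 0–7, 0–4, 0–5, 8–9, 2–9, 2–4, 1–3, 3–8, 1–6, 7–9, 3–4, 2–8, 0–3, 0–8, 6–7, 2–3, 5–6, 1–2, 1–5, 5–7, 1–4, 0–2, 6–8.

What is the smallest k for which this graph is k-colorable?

5

0, 1, 2, 3, 4 form a clique, so at least 5 colors are needed.
A valid assignment using 5 colors: 0=green, 1=blue, 2=red, 3=yellow, 4=purple, 5=purple, 6=red, 7=yellow, 8=blue, 9=green. Each edge has distinct colors on its endpoints.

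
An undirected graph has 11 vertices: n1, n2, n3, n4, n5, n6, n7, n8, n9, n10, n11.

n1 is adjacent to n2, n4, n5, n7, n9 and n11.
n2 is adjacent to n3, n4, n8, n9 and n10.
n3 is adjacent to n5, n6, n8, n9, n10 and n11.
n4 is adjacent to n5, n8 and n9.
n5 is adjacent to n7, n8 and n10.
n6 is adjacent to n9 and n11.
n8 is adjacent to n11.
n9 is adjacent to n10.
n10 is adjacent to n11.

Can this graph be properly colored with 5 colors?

The chromatic number is 4. n2, n3, n9, n10 are mutually adjacent (a clique of size 4), so at least 4 colors are needed.
4 colors suffice: color R → {n1, n3}; color B → {n2, n5, n11}; color G → {n7, n8, n9}; color Y → {n4, n6, n10}.
Since 5 ≥ 4, a proper 5-coloring certainly exists.

Yes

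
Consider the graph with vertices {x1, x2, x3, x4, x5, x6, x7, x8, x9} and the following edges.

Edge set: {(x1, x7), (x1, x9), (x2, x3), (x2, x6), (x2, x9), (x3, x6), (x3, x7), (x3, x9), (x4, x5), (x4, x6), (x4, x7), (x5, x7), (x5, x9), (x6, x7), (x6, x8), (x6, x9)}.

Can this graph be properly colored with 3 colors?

x2, x3, x6, x9 form a clique, so at least 4 colors are needed.
So 3 colors are not enough.

No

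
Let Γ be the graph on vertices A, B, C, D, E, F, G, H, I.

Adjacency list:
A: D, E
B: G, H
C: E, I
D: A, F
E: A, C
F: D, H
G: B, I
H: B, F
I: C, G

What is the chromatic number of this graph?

3

The cycle F-H-B-G-I-C-E-A-D-F has odd length 9, so it cannot be 2-colored; at least 3 colors are needed.
3 colors suffice: color 1 → {A, B, F, I}; color 2 → {C, D, G, H}; color 3 → {E}. Each edge has distinct colors on its endpoints.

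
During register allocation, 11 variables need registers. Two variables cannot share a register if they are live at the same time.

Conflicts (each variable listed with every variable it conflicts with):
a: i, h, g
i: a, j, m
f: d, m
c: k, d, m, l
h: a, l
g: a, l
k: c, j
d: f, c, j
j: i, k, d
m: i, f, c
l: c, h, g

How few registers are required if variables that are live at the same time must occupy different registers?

The cycle c-k-j-i-m-c has odd length 5, so it cannot be 2-colored; at least 3 registers are needed.
3 registers suffice: register 1 → {a, f, c, j}; register 2 → {k, d, m, l}; register 3 → {i, h, g}. No two conflicting variables share a register.

3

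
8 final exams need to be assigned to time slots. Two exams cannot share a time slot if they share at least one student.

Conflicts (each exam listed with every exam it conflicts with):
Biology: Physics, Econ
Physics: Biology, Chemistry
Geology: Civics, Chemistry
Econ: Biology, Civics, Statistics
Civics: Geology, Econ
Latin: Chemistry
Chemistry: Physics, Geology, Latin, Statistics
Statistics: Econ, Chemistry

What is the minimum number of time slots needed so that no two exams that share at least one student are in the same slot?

3

The cycle Chemistry-Physics-Biology-Econ-Statistics-Chemistry has odd length 5, so it cannot be 2-colored; at least 3 time slots are needed.
3 time slots suffice: time slot 1 → {Econ, Chemistry}; time slot 2 → {Biology, Civics, Latin, Statistics}; time slot 3 → {Physics, Geology}. No two conflicting exams share a time slot.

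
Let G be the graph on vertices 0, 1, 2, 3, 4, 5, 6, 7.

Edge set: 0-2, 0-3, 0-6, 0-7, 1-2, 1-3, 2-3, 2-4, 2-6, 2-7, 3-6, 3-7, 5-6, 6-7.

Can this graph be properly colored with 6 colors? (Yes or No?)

Yes

The chromatic number is 5. 0, 2, 3, 6, 7 are mutually adjacent (a clique of size 5), so at least 5 colors are needed.
5 colors suffice: color red → {2, 5}; color blue → {1, 4, 6}; color green → {3}; color yellow → {7}; color purple → {0}.
Since 6 ≥ 5, a proper 6-coloring certainly exists.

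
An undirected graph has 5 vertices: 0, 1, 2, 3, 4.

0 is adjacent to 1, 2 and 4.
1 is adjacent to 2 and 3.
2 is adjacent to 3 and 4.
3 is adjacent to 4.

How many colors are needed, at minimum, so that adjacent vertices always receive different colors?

0, 2, 4 form a triangle, so at least 3 colors are needed.
3 colors suffice: color a → {2}; color b → {0, 3}; color c → {1, 4}. No two adjacent vertices share a color.

3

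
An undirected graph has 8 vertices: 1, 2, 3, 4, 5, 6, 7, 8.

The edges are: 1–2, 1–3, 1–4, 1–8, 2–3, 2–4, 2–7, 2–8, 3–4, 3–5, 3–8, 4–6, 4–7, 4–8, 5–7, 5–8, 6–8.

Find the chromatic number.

1, 2, 3, 4, 8 are mutually adjacent (a clique of size 5), so at least 5 colors are needed.
One proper 5-coloring: 1=purple, 2=green, 3=yellow, 4=red, 5=red, 6=green, 7=blue, 8=blue. No two adjacent vertices share a color.

5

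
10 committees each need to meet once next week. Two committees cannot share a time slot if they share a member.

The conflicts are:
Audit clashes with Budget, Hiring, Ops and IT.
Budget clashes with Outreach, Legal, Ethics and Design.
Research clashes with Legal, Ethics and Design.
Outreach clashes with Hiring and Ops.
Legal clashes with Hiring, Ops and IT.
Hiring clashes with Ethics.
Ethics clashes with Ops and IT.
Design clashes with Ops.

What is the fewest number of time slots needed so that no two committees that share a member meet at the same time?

2

Ethics and Ops conflict, so at least 2 time slots are needed.
2 time slots suffice: Audit=2, Budget=1, Research=1, Outreach=2, Legal=2, Hiring=1, Ethics=2, Design=2, Ops=1, IT=1. Each listed conflict is separated.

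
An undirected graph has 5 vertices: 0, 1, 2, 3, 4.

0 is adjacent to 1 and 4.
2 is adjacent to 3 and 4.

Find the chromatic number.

0 and 1 are adjacent, so at least 2 colors are needed.
2 colors suffice: color red → {0, 2}; color blue → {1, 3, 4}. Every edge joins two different colors.

2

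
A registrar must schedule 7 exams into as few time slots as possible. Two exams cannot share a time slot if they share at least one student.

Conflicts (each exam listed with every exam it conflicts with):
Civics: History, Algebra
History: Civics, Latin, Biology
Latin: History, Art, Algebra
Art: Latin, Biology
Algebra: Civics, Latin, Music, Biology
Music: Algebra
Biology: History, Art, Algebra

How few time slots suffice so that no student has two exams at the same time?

Algebra and Biology conflict, so at least 2 time slots are needed.
A valid assignment using 2 time slots: Civics=2, History=1, Latin=2, Art=1, Algebra=1, Music=2, Biology=2. Each listed conflict is separated.

2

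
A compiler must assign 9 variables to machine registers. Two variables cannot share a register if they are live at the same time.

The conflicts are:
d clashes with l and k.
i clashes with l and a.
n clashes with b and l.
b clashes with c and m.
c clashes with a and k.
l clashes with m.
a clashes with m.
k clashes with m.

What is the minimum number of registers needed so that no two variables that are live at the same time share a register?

2

c and k conflict, so at least 2 registers are needed.
2 registers suffice: register 1 → {d, i, n, c, m}; register 2 → {b, l, a, k}. Every pair that conflicts lands in different registers.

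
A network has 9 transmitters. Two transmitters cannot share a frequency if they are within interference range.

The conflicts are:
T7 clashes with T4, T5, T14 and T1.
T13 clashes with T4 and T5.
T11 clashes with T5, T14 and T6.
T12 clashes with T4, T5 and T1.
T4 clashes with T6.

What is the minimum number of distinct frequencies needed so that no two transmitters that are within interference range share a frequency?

The cycle T6-T4-T7-T14-T11-T6 has odd length 5, so it cannot be 2-colored; at least 3 frequencies are needed.
A valid assignment using 3 frequencies: T7=1, T13=1, T11=1, T12=1, T4=2, T5=2, T14=2, T1=2, T6=3. Every pair that conflicts lands in different frequencies.

3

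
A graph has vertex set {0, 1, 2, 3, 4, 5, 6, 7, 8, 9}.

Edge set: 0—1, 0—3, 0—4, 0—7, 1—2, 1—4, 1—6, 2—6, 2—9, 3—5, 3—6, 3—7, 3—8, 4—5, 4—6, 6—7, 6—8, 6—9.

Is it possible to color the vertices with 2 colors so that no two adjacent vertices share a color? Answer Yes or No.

No

0, 3, 7 are mutually adjacent, so at least 3 colors are needed.
So 2 colors are not enough.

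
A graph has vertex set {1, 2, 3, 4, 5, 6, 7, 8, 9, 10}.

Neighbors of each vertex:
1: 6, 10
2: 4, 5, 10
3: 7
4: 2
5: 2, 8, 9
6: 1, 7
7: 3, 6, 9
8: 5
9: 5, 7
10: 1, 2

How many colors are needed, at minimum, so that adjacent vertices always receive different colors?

The cycle 6-7-9-5-2-10-1-6 has odd length 7, so it cannot be 2-colored; at least 3 colors are needed.
One proper 3-coloring: 1=c, 2=b, 3=b, 4=a, 5=a, 6=b, 7=a, 8=b, 9=b, 10=a. No two adjacent vertices share a color.

3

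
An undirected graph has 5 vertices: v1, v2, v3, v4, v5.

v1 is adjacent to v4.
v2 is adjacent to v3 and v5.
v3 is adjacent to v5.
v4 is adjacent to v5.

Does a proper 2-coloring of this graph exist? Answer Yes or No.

No

v2, v3, v5 form a triangle, so at least 3 colors are needed.
So 2 colors are not enough.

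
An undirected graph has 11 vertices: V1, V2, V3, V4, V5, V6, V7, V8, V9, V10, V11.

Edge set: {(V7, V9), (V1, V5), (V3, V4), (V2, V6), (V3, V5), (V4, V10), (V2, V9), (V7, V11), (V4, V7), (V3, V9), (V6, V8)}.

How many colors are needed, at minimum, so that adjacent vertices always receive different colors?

V6 and V8 are adjacent, so at least 2 colors are needed.
2 colors suffice: color 1 → {V1, V2, V3, V7, V8, V10}; color 2 → {V4, V5, V6, V9, V11}. No two adjacent vertices share a color.

2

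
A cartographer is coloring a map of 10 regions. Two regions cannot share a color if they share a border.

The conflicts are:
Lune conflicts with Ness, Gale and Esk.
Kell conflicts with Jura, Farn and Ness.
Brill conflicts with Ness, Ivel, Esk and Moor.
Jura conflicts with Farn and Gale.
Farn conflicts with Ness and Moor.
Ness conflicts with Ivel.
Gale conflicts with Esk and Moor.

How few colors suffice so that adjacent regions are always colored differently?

Kell, Farn, Ness are mutually in conflict, so at least 3 colors are needed.
A valid assignment using 3 colors: Lune=3, Kell=3, Brill=2, Jura=1, Farn=2, Ness=1, Ivel=3, Gale=2, Esk=1, Moor=1. Each listed conflict is separated.

3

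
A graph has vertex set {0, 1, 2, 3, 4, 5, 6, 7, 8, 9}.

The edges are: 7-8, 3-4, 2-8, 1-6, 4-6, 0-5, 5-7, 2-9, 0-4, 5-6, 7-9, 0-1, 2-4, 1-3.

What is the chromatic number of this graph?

2

0 and 1 are adjacent, so at least 2 colors are needed.
One proper 2-coloring: 0=blue, 1=red, 2=blue, 3=blue, 4=red, 5=red, 6=blue, 7=blue, 8=red, 9=red. No two adjacent vertices share a color.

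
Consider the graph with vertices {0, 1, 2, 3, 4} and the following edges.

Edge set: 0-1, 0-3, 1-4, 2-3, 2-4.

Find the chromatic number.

3

The cycle 0-1-4-2-3-0 has odd length 5, so it cannot be 2-colored; at least 3 colors are needed.
3 colors suffice: 0=a, 1=b, 2=c, 3=b, 4=a. No two adjacent vertices share a color.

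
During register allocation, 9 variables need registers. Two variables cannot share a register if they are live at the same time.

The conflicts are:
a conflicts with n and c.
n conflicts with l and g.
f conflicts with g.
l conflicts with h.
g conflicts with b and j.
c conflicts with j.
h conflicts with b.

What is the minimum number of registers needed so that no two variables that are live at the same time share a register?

The cycle n-a-c-j-g-n has odd length 5, so it cannot be 2-colored; at least 3 registers are needed.
A valid assignment using 3 registers: a=3, n=2, f=2, l=1, g=1, c=1, h=3, b=2, j=2. No two conflicting variables share a register.

3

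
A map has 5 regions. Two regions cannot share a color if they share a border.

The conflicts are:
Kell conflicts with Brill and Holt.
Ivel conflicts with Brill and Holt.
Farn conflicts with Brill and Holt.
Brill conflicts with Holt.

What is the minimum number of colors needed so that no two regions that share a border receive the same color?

3

Ivel, Brill, Holt are mutually in conflict, so at least 3 colors are needed.
3 colors suffice: color 1 → {Brill}; color 2 → {Holt}; color 3 → {Kell, Ivel, Farn}. Each listed conflict is separated.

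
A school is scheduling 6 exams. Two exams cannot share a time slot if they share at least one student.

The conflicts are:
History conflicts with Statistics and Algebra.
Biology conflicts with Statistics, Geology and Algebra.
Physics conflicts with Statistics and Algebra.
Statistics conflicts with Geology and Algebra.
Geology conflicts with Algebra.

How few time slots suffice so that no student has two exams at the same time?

4

Biology, Statistics, Geology, Algebra all conflict with each other, so at least 4 time slots are needed.
4 time slots suffice: time slot 1 → {Statistics}; time slot 2 → {Algebra}; time slot 3 → {History, Physics, Geology}; time slot 4 → {Biology}. Each listed conflict is separated.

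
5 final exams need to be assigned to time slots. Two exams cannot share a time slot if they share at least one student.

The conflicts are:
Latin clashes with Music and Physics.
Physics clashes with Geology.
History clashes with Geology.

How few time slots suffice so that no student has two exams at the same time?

Latin and Music conflict, so at least 2 time slots are needed.
Using 2 time slots: Latin=1, Music=2, Physics=2, History=2, Geology=1. No two conflicting exams share a time slot.

2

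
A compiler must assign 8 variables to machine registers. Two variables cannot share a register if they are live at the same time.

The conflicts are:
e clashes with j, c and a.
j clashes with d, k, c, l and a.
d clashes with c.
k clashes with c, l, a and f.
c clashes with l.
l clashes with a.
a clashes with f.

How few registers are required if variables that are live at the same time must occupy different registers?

j, k, l, a all conflict with each other, so at least 4 registers are needed.
4 registers suffice: register 1 → {j, f}; register 2 → {c, a}; register 3 → {e, d, k}; register 4 → {l}. Every pair that conflicts lands in different registers.

4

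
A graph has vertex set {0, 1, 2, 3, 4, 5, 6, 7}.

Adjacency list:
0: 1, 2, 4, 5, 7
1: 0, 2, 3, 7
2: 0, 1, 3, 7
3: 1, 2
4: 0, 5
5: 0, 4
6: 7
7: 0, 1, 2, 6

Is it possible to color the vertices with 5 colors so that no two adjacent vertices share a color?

Yes

The chromatic number is 4. 0, 1, 2, 7 are mutually adjacent (a clique of size 4), so at least 4 colors are needed.
4 colors suffice: color red → {0, 3, 6}; color blue → {1, 5}; color green → {2, 4}; color yellow → {7}.
Since 5 ≥ 4, a proper 5-coloring certainly exists.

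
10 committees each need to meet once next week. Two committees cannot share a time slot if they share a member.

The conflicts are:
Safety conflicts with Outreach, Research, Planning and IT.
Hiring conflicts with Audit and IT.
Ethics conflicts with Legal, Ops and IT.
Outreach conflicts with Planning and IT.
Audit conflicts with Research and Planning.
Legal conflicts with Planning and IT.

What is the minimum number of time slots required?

3

Safety, Outreach, Planning are mutually in conflict, so at least 3 time slots are needed.
3 time slots suffice: time slot 1 → {Research, Planning, Ops, IT}; time slot 2 → {Safety, Ethics, Audit}; time slot 3 → {Hiring, Outreach, Legal}. Each listed conflict is separated.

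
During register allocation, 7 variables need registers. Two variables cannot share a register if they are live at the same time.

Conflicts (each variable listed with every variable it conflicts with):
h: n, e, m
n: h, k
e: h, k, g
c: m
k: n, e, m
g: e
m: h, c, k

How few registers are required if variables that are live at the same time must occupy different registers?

2

k and m conflict, so at least 2 registers are needed.
2 registers suffice: h=2, n=1, e=1, c=2, k=2, g=2, m=1. No two conflicting variables share a register.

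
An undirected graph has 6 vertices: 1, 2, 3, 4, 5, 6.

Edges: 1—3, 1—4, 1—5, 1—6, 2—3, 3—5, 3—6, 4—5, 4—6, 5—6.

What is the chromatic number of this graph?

4

1, 3, 5, 6 are pairwise adjacent (a clique of size 4), so at least 4 colors are needed.
One proper 4-coloring: 1=c, 2=a, 3=b, 4=b, 5=d, 6=a. No two adjacent vertices share a color.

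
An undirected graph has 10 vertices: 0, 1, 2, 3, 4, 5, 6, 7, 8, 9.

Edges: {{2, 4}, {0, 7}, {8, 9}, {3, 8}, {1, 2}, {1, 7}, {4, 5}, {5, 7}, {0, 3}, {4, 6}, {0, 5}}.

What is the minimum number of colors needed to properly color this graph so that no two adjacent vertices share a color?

0, 5, 7 are pairwise adjacent, so at least 3 colors are needed.
One proper 3-coloring: 0=blue, 1=green, 2=blue, 3=red, 4=red, 5=green, 6=blue, 7=red, 8=blue, 9=red. Each edge has distinct colors on its endpoints.

3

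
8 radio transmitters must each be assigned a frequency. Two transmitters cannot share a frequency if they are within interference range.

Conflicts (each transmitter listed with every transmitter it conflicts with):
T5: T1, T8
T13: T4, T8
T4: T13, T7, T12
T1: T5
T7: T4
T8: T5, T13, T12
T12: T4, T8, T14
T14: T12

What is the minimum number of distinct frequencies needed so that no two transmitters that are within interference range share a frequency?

T13 and T8 conflict, so at least 2 frequencies are needed.
A valid assignment using 2 frequencies: T5=2, T13=2, T4=1, T1=1, T7=2, T8=1, T12=2, T14=1. Each listed conflict is separated.

2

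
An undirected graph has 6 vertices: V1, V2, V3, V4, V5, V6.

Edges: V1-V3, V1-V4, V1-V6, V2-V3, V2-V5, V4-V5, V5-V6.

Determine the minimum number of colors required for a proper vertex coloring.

3

The cycle V4-V5-V2-V3-V1-V4 has odd length 5, so it cannot be 2-colored; at least 3 colors are needed.
A valid assignment using 3 colors: V1=red, V2=blue, V3=green, V4=blue, V5=red, V6=blue. Every edge joins two different colors.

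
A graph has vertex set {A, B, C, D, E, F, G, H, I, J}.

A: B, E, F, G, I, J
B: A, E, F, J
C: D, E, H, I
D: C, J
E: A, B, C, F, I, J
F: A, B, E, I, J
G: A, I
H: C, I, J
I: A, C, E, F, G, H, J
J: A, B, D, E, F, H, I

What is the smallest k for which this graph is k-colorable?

A, E, F, I, J form a clique, so at least 5 colors are needed.
A valid assignment using 5 colors: A=yellow, B=red, C=blue, D=red, E=green, F=purple, G=blue, H=green, I=red, J=blue. No two adjacent vertices share a color.

5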